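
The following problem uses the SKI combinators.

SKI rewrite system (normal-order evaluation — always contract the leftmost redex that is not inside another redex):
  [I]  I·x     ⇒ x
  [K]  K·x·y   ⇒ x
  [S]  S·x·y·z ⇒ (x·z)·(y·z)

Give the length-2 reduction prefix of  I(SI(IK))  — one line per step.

  start: I(SI(IK))
  step 1: SI(IK)
  step 2: SIK

Answer: after 2 steps: SIK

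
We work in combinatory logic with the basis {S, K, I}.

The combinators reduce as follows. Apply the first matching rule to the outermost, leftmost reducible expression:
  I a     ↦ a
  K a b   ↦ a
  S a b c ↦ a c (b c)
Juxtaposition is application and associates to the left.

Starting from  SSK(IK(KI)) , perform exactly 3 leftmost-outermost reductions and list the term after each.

Answer: after 3 steps: S(K(KI))(K(K(KI)))

Working:
  start: SSK(IK(KI))
  →1  S(IK(KI))(K(IK(KI)))
  →2  S(K(KI))(K(IK(KI)))
  →3  S(K(KI))(K(K(KI)))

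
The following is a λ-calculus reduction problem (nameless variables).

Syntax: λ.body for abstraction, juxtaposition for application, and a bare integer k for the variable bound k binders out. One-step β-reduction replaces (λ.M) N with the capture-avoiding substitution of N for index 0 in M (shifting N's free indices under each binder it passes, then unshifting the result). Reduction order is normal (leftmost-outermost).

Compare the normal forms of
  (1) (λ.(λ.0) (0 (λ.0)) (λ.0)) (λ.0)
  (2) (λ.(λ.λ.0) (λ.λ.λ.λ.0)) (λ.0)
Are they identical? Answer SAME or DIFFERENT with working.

Answer: SAME — A ⇓ λ.0, B ⇓ λ.0

Working:
Term A:
  start: (λ.(λ.0) (0 (λ.0)) (λ.0)) (λ.0)
  →1  (λ.0) ((λ.0) (λ.0)) (λ.0)
  →2  (λ.0) (λ.0) (λ.0)
  →3  (λ.0) (λ.0)
  →4  λ.0

Term B:
  start: (λ.(λ.λ.0) (λ.λ.λ.λ.0)) (λ.0)
  →1  (λ.λ.0) (λ.λ.λ.λ.0)
  →2  λ.0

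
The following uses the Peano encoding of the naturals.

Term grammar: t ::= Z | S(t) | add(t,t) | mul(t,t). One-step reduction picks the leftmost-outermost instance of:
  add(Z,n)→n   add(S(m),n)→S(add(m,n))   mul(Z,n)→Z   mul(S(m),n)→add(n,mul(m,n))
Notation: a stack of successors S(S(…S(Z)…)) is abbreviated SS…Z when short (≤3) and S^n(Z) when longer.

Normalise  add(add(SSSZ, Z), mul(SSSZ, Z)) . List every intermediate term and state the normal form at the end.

  start: add(add(SSSZ, Z), mul(SSSZ, Z))
  [1] add(S(add(SSZ, Z)), mul(SSSZ, Z))
  [2] S(add(add(SSZ, Z), mul(SSSZ, Z)))
  [3] S(add(S(add(SZ, Z)), mul(SSSZ, Z)))
  [4] S(S(add(add(SZ, Z), mul(SSSZ, Z))))
  [5] S(S(add(S(add(Z, Z)), mul(SSSZ, Z))))
  [6] S(S(S(add(add(Z, Z), mul(SSSZ, Z)))))
  [7] S(S(S(add(Z, mul(SSSZ, Z)))))
  [8] S(S(S(mul(SSSZ, Z))))
  [9] S(S(S(add(Z, mul(SSZ, Z)))))
  [10] S(S(S(mul(SSZ, Z))))
  [11] S(S(S(add(Z, mul(SZ, Z)))))
  [12] S(S(S(mul(SZ, Z))))
  [13] S(S(S(add(Z, mul(Z, Z)))))
  [14] S(S(S(mul(Z, Z))))
  [15] SSSZ

Answer: normal form = SSSZ  (in 15 steps)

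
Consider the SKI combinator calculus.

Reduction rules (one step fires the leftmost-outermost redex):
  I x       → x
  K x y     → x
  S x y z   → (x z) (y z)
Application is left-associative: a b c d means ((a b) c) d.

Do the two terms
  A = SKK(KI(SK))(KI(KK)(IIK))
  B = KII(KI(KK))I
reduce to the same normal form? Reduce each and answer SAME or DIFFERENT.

Answer: DIFFERENT — A ⇓ K, B ⇓ I

Reduction:
Term A:
  start: SKK(KI(SK))(KI(KK)(IIK))
  step 1: K(KI(SK))(K(KI(SK)))(KI(KK)(IIK))
  step 2: KI(SK)(KI(KK)(IIK))
  step 3: I(KI(KK)(IIK))
  step 4: KI(KK)(IIK)
  step 5: I(IIK)
  step 6: IIK
  step 7: IK
  step 8: K

Term B:
  start: KII(KI(KK))I
  step 1: I(KI(KK))I
  step 2: KI(KK)I
  step 3: II
  step 4: I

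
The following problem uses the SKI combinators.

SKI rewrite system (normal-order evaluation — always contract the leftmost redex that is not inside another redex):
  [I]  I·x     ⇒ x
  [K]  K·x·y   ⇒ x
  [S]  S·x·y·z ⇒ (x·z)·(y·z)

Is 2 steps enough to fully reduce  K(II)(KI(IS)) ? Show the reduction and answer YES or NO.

  start: K(II)(KI(IS))
  step 1: II
  step 2: I

Answer: YES — reaches normal form I in 2 ≤ 2 steps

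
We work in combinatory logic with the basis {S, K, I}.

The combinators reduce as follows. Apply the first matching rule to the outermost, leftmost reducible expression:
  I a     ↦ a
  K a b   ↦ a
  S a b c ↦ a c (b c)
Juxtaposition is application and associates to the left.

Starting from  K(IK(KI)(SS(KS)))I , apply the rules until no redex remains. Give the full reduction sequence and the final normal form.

  start: K(IK(KI)(SS(KS)))I
  →1  IK(KI)(SS(KS))
  →2  K(KI)(SS(KS))
  →3  KI

Answer: normal form = KI  (in 3 steps)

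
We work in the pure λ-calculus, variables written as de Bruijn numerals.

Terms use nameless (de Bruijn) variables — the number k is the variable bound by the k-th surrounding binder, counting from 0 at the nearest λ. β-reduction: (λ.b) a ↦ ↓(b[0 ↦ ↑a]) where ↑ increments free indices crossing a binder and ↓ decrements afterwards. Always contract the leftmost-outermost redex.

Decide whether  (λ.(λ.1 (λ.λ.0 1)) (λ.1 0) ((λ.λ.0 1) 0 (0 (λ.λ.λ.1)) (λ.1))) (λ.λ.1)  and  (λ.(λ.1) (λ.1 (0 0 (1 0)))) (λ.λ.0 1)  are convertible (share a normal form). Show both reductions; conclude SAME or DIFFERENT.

Term A:
  start: (λ.(λ.1 (λ.λ.0 1)) (λ.1 0) ((λ.λ.0 1) 0 (0 (λ.λ.λ.1)) (λ.1))) (λ.λ.1)
  [1] (λ.(λ.λ.1) (λ.λ.0 1)) (λ.(λ.λ.1) 0) ((λ.λ.0 1) (λ.λ.1) ((λ.λ.1) (λ.λ.λ.1)) (λ.λ.λ.1))
  [2] (λ.λ.1) (λ.λ.0 1) ((λ.λ.0 1) (λ.λ.1) ((λ.λ.1) (λ.λ.λ.1)) (λ.λ.λ.1))
  [3] (λ.λ.λ.0 1) ((λ.λ.0 1) (λ.λ.1) ((λ.λ.1) (λ.λ.λ.1)) (λ.λ.λ.1))
  [4] λ.λ.0 1

Term B:
  start: (λ.(λ.1) (λ.1 (0 0 (1 0)))) (λ.λ.0 1)
  [1] (λ.λ.λ.0 1) (λ.(λ.λ.0 1) (0 0 ((λ.λ.0 1) 0)))
  [2] λ.λ.0 1

Answer: SAME — A ⇓ λ.λ.0 1, B ⇓ λ.λ.0 1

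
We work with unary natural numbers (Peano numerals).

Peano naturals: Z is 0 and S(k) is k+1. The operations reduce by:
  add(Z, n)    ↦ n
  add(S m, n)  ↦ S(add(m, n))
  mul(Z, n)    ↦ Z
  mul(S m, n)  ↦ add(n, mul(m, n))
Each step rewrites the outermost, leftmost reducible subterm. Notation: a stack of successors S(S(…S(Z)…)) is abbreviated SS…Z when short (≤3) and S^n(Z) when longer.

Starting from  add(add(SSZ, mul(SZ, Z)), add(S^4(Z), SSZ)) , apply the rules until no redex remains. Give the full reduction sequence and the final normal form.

Answer: normal form = S^8(Z)  (in 14 steps)

Working:
  start: add(add(SSZ, mul(SZ, Z)), add(S^4(Z), SSZ))
  [1] add(S(add(SZ, mul(SZ, Z))), add(S^4(Z), SSZ))
  [2] S(add(add(SZ, mul(SZ, Z)), add(S^4(Z), SSZ)))
  [3] S(add(S(add(Z, mul(SZ, Z))), add(S^4(Z), SSZ)))
  [4] S(S(add(add(Z, mul(SZ, Z)), add(S^4(Z), SSZ))))
  [5] S(S(add(mul(SZ, Z), add(S^4(Z), SSZ))))
  [6] S(S(add(add(Z, mul(Z, Z)), add(S^4(Z), SSZ))))
  [7] S(S(add(mul(Z, Z), add(S^4(Z), SSZ))))
  [8] S(S(add(Z, add(S^4(Z), SSZ))))
  [9] S(S(add(S^4(Z), SSZ)))
  [10] S(S(S(add(SSSZ, SSZ))))
  [11] S(S(S(S(add(SSZ, SSZ)))))
  [12] S(S(S(S(S(add(SZ, SSZ))))))
  [13] S(S(S(S(S(S(add(Z, SSZ)))))))
  [14] S^8(Z)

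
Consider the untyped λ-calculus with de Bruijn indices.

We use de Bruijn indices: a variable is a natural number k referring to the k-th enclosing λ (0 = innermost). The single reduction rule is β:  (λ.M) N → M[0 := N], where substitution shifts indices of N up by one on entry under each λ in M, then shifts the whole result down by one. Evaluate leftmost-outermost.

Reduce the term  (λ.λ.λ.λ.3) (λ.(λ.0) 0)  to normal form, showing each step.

Answer: normal form = λ.λ.λ.λ.0  (in 2 steps)

Working:
  start: (λ.λ.λ.λ.3) (λ.(λ.0) 0)
  →1  λ.λ.λ.λ.(λ.0) 0
  →2  λ.λ.λ.λ.0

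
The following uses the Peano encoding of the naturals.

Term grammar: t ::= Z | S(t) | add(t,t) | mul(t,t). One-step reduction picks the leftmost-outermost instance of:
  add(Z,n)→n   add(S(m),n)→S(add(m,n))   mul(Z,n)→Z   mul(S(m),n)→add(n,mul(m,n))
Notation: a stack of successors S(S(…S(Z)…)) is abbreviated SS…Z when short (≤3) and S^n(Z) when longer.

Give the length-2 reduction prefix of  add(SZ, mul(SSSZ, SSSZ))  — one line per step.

Answer: after 2 steps: S(mul(SSSZ, SSSZ))

Reduction:
  start: add(SZ, mul(SSSZ, SSSZ))
  →1  S(add(Z, mul(SSSZ, SSSZ)))
  →2  S(mul(SSSZ, SSSZ))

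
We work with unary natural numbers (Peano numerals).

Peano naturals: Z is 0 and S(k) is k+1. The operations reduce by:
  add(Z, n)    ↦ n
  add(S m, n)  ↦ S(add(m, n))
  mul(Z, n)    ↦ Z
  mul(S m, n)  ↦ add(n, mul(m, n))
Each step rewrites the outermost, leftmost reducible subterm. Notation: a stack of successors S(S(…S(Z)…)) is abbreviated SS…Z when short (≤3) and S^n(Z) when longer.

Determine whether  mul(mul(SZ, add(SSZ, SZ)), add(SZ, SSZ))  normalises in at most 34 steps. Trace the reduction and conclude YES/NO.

Answer: YES — reaches normal form S^9(Z) in 31 ≤ 34 steps

Derivation:
  start: mul(mul(SZ, add(SSZ, SZ)), add(SZ, SSZ))
  [1] mul(add(add(SSZ, SZ), mul(Z, add(SSZ, SZ))), add(SZ, SSZ))
  [2] mul(add(S(add(SZ, SZ)), mul(Z, add(SSZ, SZ))), add(SZ, SSZ))
  [3] mul(S(add(add(SZ, SZ), mul(Z, add(SSZ, SZ)))), add(SZ, SSZ))
  [4] add(add(SZ, SSZ), mul(add(add(SZ, SZ), mul(Z, add(SSZ, SZ))), add(SZ, SSZ)))
  [5] add(S(add(Z, SSZ)), mul(add(add(SZ, SZ), mul(Z, add(SSZ, SZ))), add(SZ, SSZ)))
  [6] S(add(add(Z, SSZ), mul(add(add(SZ, SZ), mul(Z, add(SSZ, SZ))), add(SZ, SSZ))))
  [7] S(add(SSZ, mul(add(add(SZ, SZ), mul(Z, add(SSZ, SZ))), add(SZ, SSZ))))
  [8] S(S(add(SZ, mul(add(add(SZ, SZ), mul(Z, add(SSZ, SZ))), add(SZ, SSZ)))))
  [9] S(S(S(add(Z, mul(add(add(SZ, SZ), mul(Z, add(SSZ, SZ))), add(SZ, SSZ))))))
  [10] S(S(S(mul(add(add(SZ, SZ), mul(Z, add(SSZ, SZ))), add(SZ, SSZ)))))
  [11] S(S(S(mul(add(S(add(Z, SZ)), mul(Z, add(SSZ, SZ))), add(SZ, SSZ)))))
  [12] S(S(S(mul(S(add(add(Z, SZ), mul(Z, add(SSZ, SZ)))), add(SZ, SSZ)))))
  [13] S(S(S(add(add(SZ, SSZ), mul(add(add(Z, SZ), mul(Z, add(SSZ, SZ))), add(SZ, SSZ))))))
  [14] S(S(S(add(S(add(Z, SSZ)), mul(add(add(Z, SZ), mul(Z, add(SSZ, SZ))), add(SZ, SSZ))))))
  [15] S(S(S(S(add(add(Z, SSZ), mul(add(add(Z, SZ), mul(Z, add(SSZ, SZ))), add(SZ, SSZ)))))))
  [16] S(S(S(S(add(SSZ, mul(add(add(Z, SZ), mul(Z, add(SSZ, SZ))), add(SZ, SSZ)))))))
  [17] S(S(S(S(S(add(SZ, mul(add(add(Z, SZ), mul(Z, add(SSZ, SZ))), add(SZ, SSZ))))))))
  [18] S(S(S(S(S(S(add(Z, mul(add(add(Z, SZ), mul(Z, add(SSZ, SZ))), add(SZ, SSZ)))))))))
  [19] S(S(S(S(S(S(mul(add(add(Z, SZ), mul(Z, add(SSZ, SZ))), add(SZ, SSZ))))))))
  [20] S(S(S(S(S(S(mul(add(SZ, mul(Z, add(SSZ, SZ))), add(SZ, SSZ))))))))
  [21] S(S(S(S(S(S(mul(S(add(Z, mul(Z, add(SSZ, SZ)))), add(SZ, SSZ))))))))
  [22] S(S(S(S(S(S(add(add(SZ, SSZ), mul(add(Z, mul(Z, add(SSZ, SZ))), add(SZ, SSZ)))))))))
  [23] S(S(S(S(S(S(add(S(add(Z, SSZ)), mul(add(Z, mul(Z, add(SSZ, SZ))), add(SZ, SSZ)))))))))
  [24] S(S(S(S(S(S(S(add(add(Z, SSZ), mul(add(Z, mul(Z, add(SSZ, SZ))), add(SZ, SSZ))))))))))
  [25] S(S(S(S(S(S(S(add(SSZ, mul(add(Z, mul(Z, add(SSZ, SZ))), add(SZ, SSZ))))))))))
  [26] S(S(S(S(S(S(S(S(add(SZ, mul(add(Z, mul(Z, add(SSZ, SZ))), add(SZ, SSZ)))))))))))
  [27] S(S(S(S(S(S(S(S(S(add(Z, mul(add(Z, mul(Z, add(SSZ, SZ))), add(SZ, SSZ))))))))))))
  [28] S(S(S(S(S(S(S(S(S(mul(add(Z, mul(Z, add(SSZ, SZ))), add(SZ, SSZ)))))))))))
  [29] S(S(S(S(S(S(S(S(S(mul(mul(Z, add(SSZ, SZ)), add(SZ, SSZ)))))))))))
  [30] S(S(S(S(S(S(S(S(S(mul(Z, add(SZ, SSZ)))))))))))
  [31] S^9(Z)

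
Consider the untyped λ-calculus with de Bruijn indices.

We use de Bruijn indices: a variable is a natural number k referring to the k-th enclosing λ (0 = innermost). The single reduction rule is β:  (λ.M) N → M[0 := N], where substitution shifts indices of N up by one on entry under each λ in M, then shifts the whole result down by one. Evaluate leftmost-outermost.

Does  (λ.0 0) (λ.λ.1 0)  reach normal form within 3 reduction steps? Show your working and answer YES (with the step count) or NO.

  start: (λ.0 0) (λ.λ.1 0)
  →1  (λ.λ.1 0) (λ.λ.1 0)
  →2  λ.(λ.λ.1 0) 0
  →3  λ.λ.1 0

Answer: YES — reaches normal form λ.λ.1 0 in 3 ≤ 3 steps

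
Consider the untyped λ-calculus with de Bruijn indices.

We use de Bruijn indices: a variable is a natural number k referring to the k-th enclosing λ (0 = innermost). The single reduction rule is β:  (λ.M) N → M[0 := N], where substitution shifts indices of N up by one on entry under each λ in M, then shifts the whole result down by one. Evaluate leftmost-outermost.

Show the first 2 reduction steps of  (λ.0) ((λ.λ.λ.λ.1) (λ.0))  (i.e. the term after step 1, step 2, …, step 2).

Answer: after 2 steps: λ.λ.λ.1

Working:
  start: (λ.0) ((λ.λ.λ.λ.1) (λ.0))
  [1] (λ.λ.λ.λ.1) (λ.0)
  [2] λ.λ.λ.1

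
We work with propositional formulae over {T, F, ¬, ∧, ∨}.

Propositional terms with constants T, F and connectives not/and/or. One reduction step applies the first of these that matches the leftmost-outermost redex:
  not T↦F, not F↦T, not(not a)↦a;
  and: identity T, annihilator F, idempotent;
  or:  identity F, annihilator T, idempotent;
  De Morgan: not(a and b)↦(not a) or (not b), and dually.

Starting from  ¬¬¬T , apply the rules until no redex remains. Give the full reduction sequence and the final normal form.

Answer: normal form = F  (in 2 steps)

Reduction:
  start: ¬¬¬T
  →1  ¬T
  →2  F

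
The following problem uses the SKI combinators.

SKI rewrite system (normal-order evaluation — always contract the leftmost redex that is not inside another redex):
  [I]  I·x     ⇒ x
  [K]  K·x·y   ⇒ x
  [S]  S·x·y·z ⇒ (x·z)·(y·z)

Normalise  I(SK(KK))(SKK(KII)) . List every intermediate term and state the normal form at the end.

Answer: normal form = I  (in 6 steps)

Working:
  start: I(SK(KK))(SKK(KII))
  [1] SK(KK)(SKK(KII))
  [2] K(SKK(KII))(KK(SKK(KII)))
  [3] SKK(KII)
  [4] K(KII)(K(KII))
  [5] KII
  [6] I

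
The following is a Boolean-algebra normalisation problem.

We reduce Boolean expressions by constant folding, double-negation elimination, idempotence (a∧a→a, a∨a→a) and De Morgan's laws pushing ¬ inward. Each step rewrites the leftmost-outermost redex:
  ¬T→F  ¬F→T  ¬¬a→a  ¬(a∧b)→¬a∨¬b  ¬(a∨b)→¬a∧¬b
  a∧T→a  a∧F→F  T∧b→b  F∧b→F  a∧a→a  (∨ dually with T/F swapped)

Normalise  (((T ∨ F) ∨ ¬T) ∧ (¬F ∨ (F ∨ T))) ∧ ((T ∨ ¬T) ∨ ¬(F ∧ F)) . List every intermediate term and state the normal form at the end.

Answer: normal form = T  (in 8 steps)

Working:
  start: (((T ∨ F) ∨ ¬T) ∧ (¬F ∨ (F ∨ T))) ∧ ((T ∨ ¬T) ∨ ¬(F ∧ F))
  [1] ((T ∨ ¬T) ∧ (¬F ∨ (F ∨ T))) ∧ ((T ∨ ¬T) ∨ ¬(F ∧ F))
  [2] (T ∧ (¬F ∨ (F ∨ T))) ∧ ((T ∨ ¬T) ∨ ¬(F ∧ F))
  [3] (¬F ∨ (F ∨ T)) ∧ ((T ∨ ¬T) ∨ ¬(F ∧ F))
  [4] (T ∨ (F ∨ T)) ∧ ((T ∨ ¬T) ∨ ¬(F ∧ F))
  [5] T ∧ ((T ∨ ¬T) ∨ ¬(F ∧ F))
  [6] (T ∨ ¬T) ∨ ¬(F ∧ F)
  [7] T ∨ ¬(F ∧ F)
  [8] T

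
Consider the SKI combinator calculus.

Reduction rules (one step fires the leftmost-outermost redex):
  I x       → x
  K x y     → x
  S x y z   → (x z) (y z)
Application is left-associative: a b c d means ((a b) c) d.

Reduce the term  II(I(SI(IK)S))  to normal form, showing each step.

Answer: normal form = S(KS)  (in 6 steps)

Derivation:
  start: II(I(SI(IK)S))
  step 1: I(I(SI(IK)S))
  step 2: I(SI(IK)S)
  step 3: SI(IK)S
  step 4: IS(IKS)
  step 5: S(IKS)
  step 6: S(KS)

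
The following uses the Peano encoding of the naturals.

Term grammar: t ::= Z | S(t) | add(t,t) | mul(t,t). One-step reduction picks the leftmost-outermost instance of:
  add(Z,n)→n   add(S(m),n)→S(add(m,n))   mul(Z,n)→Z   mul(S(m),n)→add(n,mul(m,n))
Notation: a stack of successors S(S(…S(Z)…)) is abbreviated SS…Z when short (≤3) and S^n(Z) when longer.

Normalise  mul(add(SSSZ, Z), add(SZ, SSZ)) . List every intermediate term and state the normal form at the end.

  start: mul(add(SSSZ, Z), add(SZ, SSZ))
  [1] mul(S(add(SSZ, Z)), add(SZ, SSZ))
  [2] add(add(SZ, SSZ), mul(add(SSZ, Z), add(SZ, SSZ)))
  [3] add(S(add(Z, SSZ)), mul(add(SSZ, Z), add(SZ, SSZ)))
  [4] S(add(add(Z, SSZ), mul(add(SSZ, Z), add(SZ, SSZ))))
  [5] S(add(SSZ, mul(add(SSZ, Z), add(SZ, SSZ))))
  [6] S(S(add(SZ, mul(add(SSZ, Z), add(SZ, SSZ)))))
  [7] S(S(S(add(Z, mul(add(SSZ, Z), add(SZ, SSZ))))))
  [8] S(S(S(mul(add(SSZ, Z), add(SZ, SSZ)))))
  [9] S(S(S(mul(S(add(SZ, Z)), add(SZ, SSZ)))))
  [10] S(S(S(add(add(SZ, SSZ), mul(add(SZ, Z), add(SZ, SSZ))))))
  [11] S(S(S(add(S(add(Z, SSZ)), mul(add(SZ, Z), add(SZ, SSZ))))))
  [12] S(S(S(S(add(add(Z, SSZ), mul(add(SZ, Z), add(SZ, SSZ)))))))
  [13] S(S(S(S(add(SSZ, mul(add(SZ, Z), add(SZ, SSZ)))))))
  [14] S(S(S(S(S(add(SZ, mul(add(SZ, Z), add(SZ, SSZ))))))))
  [15] S(S(S(S(S(S(add(Z, mul(add(SZ, Z), add(SZ, SSZ)))))))))
  [16] S(S(S(S(S(S(mul(add(SZ, Z), add(SZ, SSZ))))))))
  [17] S(S(S(S(S(S(mul(S(add(Z, Z)), add(SZ, SSZ))))))))
  [18] S(S(S(S(S(S(add(add(SZ, SSZ), mul(add(Z, Z), add(SZ, SSZ)))))))))
  [19] S(S(S(S(S(S(add(S(add(Z, SSZ)), mul(add(Z, Z), add(SZ, SSZ)))))))))
  [20] S(S(S(S(S(S(S(add(add(Z, SSZ), mul(add(Z, Z), add(SZ, SSZ))))))))))
  [21] S(S(S(S(S(S(S(add(SSZ, mul(add(Z, Z), add(SZ, SSZ))))))))))
  [22] S(S(S(S(S(S(S(S(add(SZ, mul(add(Z, Z), add(SZ, SSZ)))))))))))
  [23] S(S(S(S(S(S(S(S(S(add(Z, mul(add(Z, Z), add(SZ, SSZ))))))))))))
  [24] S(S(S(S(S(S(S(S(S(mul(add(Z, Z), add(SZ, SSZ)))))))))))
  [25] S(S(S(S(S(S(S(S(S(mul(Z, add(SZ, SSZ)))))))))))
  [26] S^9(Z)

Answer: normal form = S^9(Z)  (in 26 steps)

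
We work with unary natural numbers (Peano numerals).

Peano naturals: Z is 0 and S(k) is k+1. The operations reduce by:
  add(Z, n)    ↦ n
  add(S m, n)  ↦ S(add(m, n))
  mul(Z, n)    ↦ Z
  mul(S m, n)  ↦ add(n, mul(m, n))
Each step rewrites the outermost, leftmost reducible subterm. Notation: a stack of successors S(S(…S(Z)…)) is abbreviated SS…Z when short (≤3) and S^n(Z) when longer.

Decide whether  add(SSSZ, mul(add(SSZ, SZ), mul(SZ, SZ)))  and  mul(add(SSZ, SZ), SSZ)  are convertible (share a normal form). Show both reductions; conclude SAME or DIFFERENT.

Answer: SAME — A ⇓ S^6(Z), B ⇓ S^6(Z)

Working:
Term A:
  start: add(SSSZ, mul(add(SSZ, SZ), mul(SZ, SZ)))
  step 1: S(add(SSZ, mul(add(SSZ, SZ), mul(SZ, SZ))))
  step 2: S(S(add(SZ, mul(add(SSZ, SZ), mul(SZ, SZ)))))
  step 3: S(S(S(add(Z, mul(add(SSZ, SZ), mul(SZ, SZ))))))
  step 4: S(S(S(mul(add(SSZ, SZ), mul(SZ, SZ)))))
  step 5: S(S(S(mul(S(add(SZ, SZ)), mul(SZ, SZ)))))
  step 6: S(S(S(add(mul(SZ, SZ), mul(add(SZ, SZ), mul(SZ, SZ))))))
  step 7: S(S(S(add(add(SZ, mul(Z, SZ)), mul(add(SZ, SZ), mul(SZ, SZ))))))
  step 8: S(S(S(add(S(add(Z, mul(Z, SZ))), mul(add(SZ, SZ), mul(SZ, SZ))))))
  step 9: S(S(S(S(add(add(Z, mul(Z, SZ)), mul(add(SZ, SZ), mul(SZ, SZ)))))))
  step 10: S(S(S(S(add(mul(Z, SZ), mul(add(SZ, SZ), mul(SZ, SZ)))))))
  step 11: S(S(S(S(add(Z, mul(add(SZ, SZ), mul(SZ, SZ)))))))
  step 12: S(S(S(S(mul(add(SZ, SZ), mul(SZ, SZ))))))
  step 13: S(S(S(S(mul(S(add(Z, SZ)), mul(SZ, SZ))))))
  step 14: S(S(S(S(add(mul(SZ, SZ), mul(add(Z, SZ), mul(SZ, SZ)))))))
  step 15: S(S(S(S(add(add(SZ, mul(Z, SZ)), mul(add(Z, SZ), mul(SZ, SZ)))))))
  step 16: S(S(S(S(add(S(add(Z, mul(Z, SZ))), mul(add(Z, SZ), mul(SZ, SZ)))))))
  step 17: S(S(S(S(S(add(add(Z, mul(Z, SZ)), mul(add(Z, SZ), mul(SZ, SZ))))))))
  step 18: S(S(S(S(S(add(mul(Z, SZ), mul(add(Z, SZ), mul(SZ, SZ))))))))
  step 19: S(S(S(S(S(add(Z, mul(add(Z, SZ), mul(SZ, SZ))))))))
  step 20: S(S(S(S(S(mul(add(Z, SZ), mul(SZ, SZ)))))))
  step 21: S(S(S(S(S(mul(SZ, mul(SZ, SZ)))))))
  step 22: S(S(S(S(S(add(mul(SZ, SZ), mul(Z, mul(SZ, SZ))))))))
  step 23: S(S(S(S(S(add(add(SZ, mul(Z, SZ)), mul(Z, mul(SZ, SZ))))))))
  step 24: S(S(S(S(S(add(S(add(Z, mul(Z, SZ))), mul(Z, mul(SZ, SZ))))))))
  step 25: S(S(S(S(S(S(add(add(Z, mul(Z, SZ)), mul(Z, mul(SZ, SZ)))))))))
  step 26: S(S(S(S(S(S(add(mul(Z, SZ), mul(Z, mul(SZ, SZ)))))))))
  step 27: S(S(S(S(S(S(add(Z, mul(Z, mul(SZ, SZ)))))))))
  step 28: S(S(S(S(S(S(mul(Z, mul(SZ, SZ))))))))
  step 29: S^6(Z)

Term B:
  start: mul(add(SSZ, SZ), SSZ)
  step 1: mul(S(add(SZ, SZ)), SSZ)
  step 2: add(SSZ, mul(add(SZ, SZ), SSZ))
  step 3: S(add(SZ, mul(add(SZ, SZ), SSZ)))
  step 4: S(S(add(Z, mul(add(SZ, SZ), SSZ))))
  step 5: S(S(mul(add(SZ, SZ), SSZ)))
  step 6: S(S(mul(S(add(Z, SZ)), SSZ)))
  step 7: S(S(add(SSZ, mul(add(Z, SZ), SSZ))))
  step 8: S(S(S(add(SZ, mul(add(Z, SZ), SSZ)))))
  step 9: S(S(S(S(add(Z, mul(add(Z, SZ), SSZ))))))
  step 10: S(S(S(S(mul(add(Z, SZ), SSZ)))))
  step 11: S(S(S(S(mul(SZ, SSZ)))))
  step 12: S(S(S(S(add(SSZ, mul(Z, SSZ))))))
  step 13: S(S(S(S(S(add(SZ, mul(Z, SSZ)))))))
  step 14: S(S(S(S(S(S(add(Z, mul(Z, SSZ))))))))
  step 15: S(S(S(S(S(S(mul(Z, SSZ)))))))
  step 16: S^6(Z)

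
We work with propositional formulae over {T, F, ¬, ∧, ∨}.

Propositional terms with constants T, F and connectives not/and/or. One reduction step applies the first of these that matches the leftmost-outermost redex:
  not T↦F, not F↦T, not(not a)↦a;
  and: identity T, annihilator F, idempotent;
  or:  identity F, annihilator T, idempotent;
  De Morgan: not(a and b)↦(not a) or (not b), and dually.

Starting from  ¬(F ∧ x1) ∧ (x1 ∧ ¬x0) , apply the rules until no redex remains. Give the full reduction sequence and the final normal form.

Answer: normal form = x1 ∧ ¬x0  (in 4 steps)

Reduction:
  start: ¬(F ∧ x1) ∧ (x1 ∧ ¬x0)
  →1  (¬F ∨ ¬x1) ∧ (x1 ∧ ¬x0)
  →2  (T ∨ ¬x1) ∧ (x1 ∧ ¬x0)
  →3  T ∧ (x1 ∧ ¬x0)
  →4  x1 ∧ ¬x0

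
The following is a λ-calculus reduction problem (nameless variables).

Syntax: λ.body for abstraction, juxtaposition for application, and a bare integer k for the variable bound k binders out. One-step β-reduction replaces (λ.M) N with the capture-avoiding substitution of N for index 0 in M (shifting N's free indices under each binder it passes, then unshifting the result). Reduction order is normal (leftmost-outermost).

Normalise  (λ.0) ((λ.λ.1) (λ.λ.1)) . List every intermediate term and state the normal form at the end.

  start: (λ.0) ((λ.λ.1) (λ.λ.1))
  step 1: (λ.λ.1) (λ.λ.1)
  step 2: λ.λ.λ.1

Answer: normal form = λ.λ.λ.1  (in 2 steps)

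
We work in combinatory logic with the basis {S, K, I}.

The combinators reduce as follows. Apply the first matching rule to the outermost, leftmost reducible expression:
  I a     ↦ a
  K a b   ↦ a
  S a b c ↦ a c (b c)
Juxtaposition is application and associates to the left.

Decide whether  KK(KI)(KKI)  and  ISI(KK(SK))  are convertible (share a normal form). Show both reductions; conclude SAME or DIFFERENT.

Term A:
  start: KK(KI)(KKI)
  [1] K(KKI)
  [2] KK

Term B:
  start: ISI(KK(SK))
  [1] SI(KK(SK))
  [2] SIK

Answer: DIFFERENT — A ⇓ KK, B ⇓ SIK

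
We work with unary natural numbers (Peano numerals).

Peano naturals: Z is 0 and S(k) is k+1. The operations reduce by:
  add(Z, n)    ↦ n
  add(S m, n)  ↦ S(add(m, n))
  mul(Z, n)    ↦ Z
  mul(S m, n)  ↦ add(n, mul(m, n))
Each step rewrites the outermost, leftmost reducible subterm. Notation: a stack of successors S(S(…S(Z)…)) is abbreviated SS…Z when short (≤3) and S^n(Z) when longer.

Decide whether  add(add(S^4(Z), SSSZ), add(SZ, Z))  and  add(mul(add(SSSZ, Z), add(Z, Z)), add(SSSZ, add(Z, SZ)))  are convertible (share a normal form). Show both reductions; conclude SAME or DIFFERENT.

Term A:
  start: add(add(S^4(Z), SSSZ), add(SZ, Z))
  step 1: add(S(add(SSSZ, SSSZ)), add(SZ, Z))
  step 2: S(add(add(SSSZ, SSSZ), add(SZ, Z)))
  step 3: S(add(S(add(SSZ, SSSZ)), add(SZ, Z)))
  step 4: S(S(add(add(SSZ, SSSZ), add(SZ, Z))))
  step 5: S(S(add(S(add(SZ, SSSZ)), add(SZ, Z))))
  step 6: S(S(S(add(add(SZ, SSSZ), add(SZ, Z)))))
  step 7: S(S(S(add(S(add(Z, SSSZ)), add(SZ, Z)))))
  step 8: S(S(S(S(add(add(Z, SSSZ), add(SZ, Z))))))
  step 9: S(S(S(S(add(SSSZ, add(SZ, Z))))))
  step 10: S(S(S(S(S(add(SSZ, add(SZ, Z)))))))
  step 11: S(S(S(S(S(S(add(SZ, add(SZ, Z))))))))
  step 12: S(S(S(S(S(S(S(add(Z, add(SZ, Z)))))))))
  step 13: S(S(S(S(S(S(S(add(SZ, Z))))))))
  step 14: S(S(S(S(S(S(S(S(add(Z, Z)))))))))
  step 15: S^8(Z)

Term B:
  start: add(mul(add(SSSZ, Z), add(Z, Z)), add(SSSZ, add(Z, SZ)))
  step 1: add(mul(S(add(SSZ, Z)), add(Z, Z)), add(SSSZ, add(Z, SZ)))
  step 2: add(add(add(Z, Z), mul(add(SSZ, Z), add(Z, Z))), add(SSSZ, add(Z, SZ)))
  step 3: add(add(Z, mul(add(SSZ, Z), add(Z, Z))), add(SSSZ, add(Z, SZ)))
  step 4: add(mul(add(SSZ, Z), add(Z, Z)), add(SSSZ, add(Z, SZ)))
  step 5: add(mul(S(add(SZ, Z)), add(Z, Z)), add(SSSZ, add(Z, SZ)))
  step 6: add(add(add(Z, Z), mul(add(SZ, Z), add(Z, Z))), add(SSSZ, add(Z, SZ)))
  step 7: add(add(Z, mul(add(SZ, Z), add(Z, Z))), add(SSSZ, add(Z, SZ)))
  step 8: add(mul(add(SZ, Z), add(Z, Z)), add(SSSZ, add(Z, SZ)))
  step 9: add(mul(S(add(Z, Z)), add(Z, Z)), add(SSSZ, add(Z, SZ)))
  step 10: add(add(add(Z, Z), mul(add(Z, Z), add(Z, Z))), add(SSSZ, add(Z, SZ)))
  step 11: add(add(Z, mul(add(Z, Z), add(Z, Z))), add(SSSZ, add(Z, SZ)))
  step 12: add(mul(add(Z, Z), add(Z, Z)), add(SSSZ, add(Z, SZ)))
  step 13: add(mul(Z, add(Z, Z)), add(SSSZ, add(Z, SZ)))
  step 14: add(Z, add(SSSZ, add(Z, SZ)))
  step 15: add(SSSZ, add(Z, SZ))
  step 16: S(add(SSZ, add(Z, SZ)))
  step 17: S(S(add(SZ, add(Z, SZ))))
  step 18: S(S(S(add(Z, add(Z, SZ)))))
  step 19: S(S(S(add(Z, SZ))))
  step 20: S^4(Z)

Answer: DIFFERENT — A ⇓ S^8(Z), B ⇓ S^4(Z)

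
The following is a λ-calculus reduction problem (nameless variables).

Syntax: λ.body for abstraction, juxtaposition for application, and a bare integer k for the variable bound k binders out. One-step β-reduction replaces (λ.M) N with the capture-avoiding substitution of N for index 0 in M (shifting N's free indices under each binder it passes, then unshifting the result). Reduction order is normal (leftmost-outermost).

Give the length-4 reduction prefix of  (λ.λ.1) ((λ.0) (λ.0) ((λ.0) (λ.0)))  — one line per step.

  start: (λ.λ.1) ((λ.0) (λ.0) ((λ.0) (λ.0)))
  →1  λ.(λ.0) (λ.0) ((λ.0) (λ.0))
  →2  λ.(λ.0) ((λ.0) (λ.0))
  →3  λ.(λ.0) (λ.0)
  →4  λ.λ.0

Answer: after 4 steps: λ.λ.0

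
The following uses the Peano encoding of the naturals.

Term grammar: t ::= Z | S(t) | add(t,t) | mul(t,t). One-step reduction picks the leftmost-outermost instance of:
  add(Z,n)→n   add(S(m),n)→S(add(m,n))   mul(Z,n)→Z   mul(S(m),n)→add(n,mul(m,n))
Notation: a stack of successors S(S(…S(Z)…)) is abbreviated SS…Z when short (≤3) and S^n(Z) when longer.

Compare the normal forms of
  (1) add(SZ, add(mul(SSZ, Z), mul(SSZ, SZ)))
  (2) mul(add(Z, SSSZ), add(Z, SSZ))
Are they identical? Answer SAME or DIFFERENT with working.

Term A:
  start: add(SZ, add(mul(SSZ, Z), mul(SSZ, SZ)))
  [1] S(add(Z, add(mul(SSZ, Z), mul(SSZ, SZ))))
  [2] S(add(mul(SSZ, Z), mul(SSZ, SZ)))
  [3] S(add(add(Z, mul(SZ, Z)), mul(SSZ, SZ)))
  [4] S(add(mul(SZ, Z), mul(SSZ, SZ)))
  [5] S(add(add(Z, mul(Z, Z)), mul(SSZ, SZ)))
  [6] S(add(mul(Z, Z), mul(SSZ, SZ)))
  [7] S(add(Z, mul(SSZ, SZ)))
  [8] S(mul(SSZ, SZ))
  [9] S(add(SZ, mul(SZ, SZ)))
  [10] S(S(add(Z, mul(SZ, SZ))))
  [11] S(S(mul(SZ, SZ)))
  [12] S(S(add(SZ, mul(Z, SZ))))
  [13] S(S(S(add(Z, mul(Z, SZ)))))
  [14] S(S(S(mul(Z, SZ))))
  [15] SSSZ

Term B:
  start: mul(add(Z, SSSZ), add(Z, SSZ))
  [1] mul(SSSZ, add(Z, SSZ))
  [2] add(add(Z, SSZ), mul(SSZ, add(Z, SSZ)))
  [3] add(SSZ, mul(SSZ, add(Z, SSZ)))
  [4] S(add(SZ, mul(SSZ, add(Z, SSZ))))
  [5] S(S(add(Z, mul(SSZ, add(Z, SSZ)))))
  [6] S(S(mul(SSZ, add(Z, SSZ))))
  [7] S(S(add(add(Z, SSZ), mul(SZ, add(Z, SSZ)))))
  [8] S(S(add(SSZ, mul(SZ, add(Z, SSZ)))))
  [9] S(S(S(add(SZ, mul(SZ, add(Z, SSZ))))))
  [10] S(S(S(S(add(Z, mul(SZ, add(Z, SSZ)))))))
  [11] S(S(S(S(mul(SZ, add(Z, SSZ))))))
  [12] S(S(S(S(add(add(Z, SSZ), mul(Z, add(Z, SSZ)))))))
  [13] S(S(S(S(add(SSZ, mul(Z, add(Z, SSZ)))))))
  [14] S(S(S(S(S(add(SZ, mul(Z, add(Z, SSZ))))))))
  [15] S(S(S(S(S(S(add(Z, mul(Z, add(Z, SSZ)))))))))
  [16] S(S(S(S(S(S(mul(Z, add(Z, SSZ))))))))
  [17] S^6(Z)

Answer: DIFFERENT — A ⇓ SSSZ, B ⇓ S^6(Z)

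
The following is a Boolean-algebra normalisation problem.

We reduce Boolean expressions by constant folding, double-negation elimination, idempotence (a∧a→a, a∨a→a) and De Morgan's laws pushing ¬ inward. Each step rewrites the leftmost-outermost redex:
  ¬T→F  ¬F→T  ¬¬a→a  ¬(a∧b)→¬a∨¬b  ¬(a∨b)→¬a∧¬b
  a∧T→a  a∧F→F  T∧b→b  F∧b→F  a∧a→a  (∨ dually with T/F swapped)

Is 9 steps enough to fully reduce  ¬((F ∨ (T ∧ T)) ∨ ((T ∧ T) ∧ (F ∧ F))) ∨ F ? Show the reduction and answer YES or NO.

  start: ¬((F ∨ (T ∧ T)) ∨ ((T ∧ T) ∧ (F ∧ F))) ∨ F
  [1] ¬((F ∨ (T ∧ T)) ∨ ((T ∧ T) ∧ (F ∧ F)))
  [2] ¬(F ∨ (T ∧ T)) ∧ ¬((T ∧ T) ∧ (F ∧ F))
  [3] (¬F ∧ ¬(T ∧ T)) ∧ ¬((T ∧ T) ∧ (F ∧ F))
  [4] (T ∧ ¬(T ∧ T)) ∧ ¬((T ∧ T) ∧ (F ∧ F))
  [5] ¬(T ∧ T) ∧ ¬((T ∧ T) ∧ (F ∧ F))
  [6] (¬T ∨ ¬T) ∧ ¬((T ∧ T) ∧ (F ∧ F))
  [7] ¬T ∧ ¬((T ∧ T) ∧ (F ∧ F))
  [8] F ∧ ¬((T ∧ T) ∧ (F ∧ F))
  [9] F

Answer: YES — reaches normal form F in 9 ≤ 9 steps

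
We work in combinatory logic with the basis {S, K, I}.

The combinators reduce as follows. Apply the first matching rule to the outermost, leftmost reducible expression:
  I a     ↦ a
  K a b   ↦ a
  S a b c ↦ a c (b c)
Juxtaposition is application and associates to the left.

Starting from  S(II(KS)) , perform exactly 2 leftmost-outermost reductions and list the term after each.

  start: S(II(KS))
  [1] S(I(KS))
  [2] S(KS)

Answer: after 2 steps: S(KS)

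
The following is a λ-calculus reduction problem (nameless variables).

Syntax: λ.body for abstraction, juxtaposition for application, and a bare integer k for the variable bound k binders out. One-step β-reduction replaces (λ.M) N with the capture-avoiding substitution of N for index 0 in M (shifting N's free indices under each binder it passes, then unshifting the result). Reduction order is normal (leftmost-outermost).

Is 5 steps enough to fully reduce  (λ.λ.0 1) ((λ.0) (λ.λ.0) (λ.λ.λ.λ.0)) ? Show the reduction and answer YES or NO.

  start: (λ.λ.0 1) ((λ.0) (λ.λ.0) (λ.λ.λ.λ.0))
  →1  λ.0 ((λ.0) (λ.λ.0) (λ.λ.λ.λ.0))
  →2  λ.0 ((λ.λ.0) (λ.λ.λ.λ.0))
  →3  λ.0 (λ.0)

Answer: YES — reaches normal form λ.0 (λ.0) in 3 ≤ 5 steps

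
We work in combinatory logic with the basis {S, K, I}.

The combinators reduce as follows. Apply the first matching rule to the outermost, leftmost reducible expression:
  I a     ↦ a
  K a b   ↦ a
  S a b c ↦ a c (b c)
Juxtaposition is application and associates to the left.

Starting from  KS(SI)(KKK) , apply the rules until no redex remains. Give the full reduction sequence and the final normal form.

Answer: normal form = SK  (in 2 steps)

Reduction:
  start: KS(SI)(KKK)
  [1] S(KKK)
  [2] SK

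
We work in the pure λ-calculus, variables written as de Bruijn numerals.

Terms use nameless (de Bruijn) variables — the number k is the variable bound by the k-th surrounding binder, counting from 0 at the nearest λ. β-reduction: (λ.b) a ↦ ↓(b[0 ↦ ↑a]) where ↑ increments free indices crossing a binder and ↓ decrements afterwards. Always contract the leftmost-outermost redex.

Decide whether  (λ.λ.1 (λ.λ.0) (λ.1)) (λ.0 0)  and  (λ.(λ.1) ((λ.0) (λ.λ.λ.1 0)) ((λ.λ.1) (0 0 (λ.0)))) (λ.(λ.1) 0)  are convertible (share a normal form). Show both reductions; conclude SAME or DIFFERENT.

Term A:
  start: (λ.λ.1 (λ.λ.0) (λ.1)) (λ.0 0)
  step 1: λ.(λ.0 0) (λ.λ.0) (λ.1)
  step 2: λ.(λ.λ.0) (λ.λ.0) (λ.1)
  step 3: λ.(λ.0) (λ.1)
  step 4: λ.λ.1

Term B:
  start: (λ.(λ.1) ((λ.0) (λ.λ.λ.1 0)) ((λ.λ.1) (0 0 (λ.0)))) (λ.(λ.1) 0)
  step 1: (λ.λ.(λ.1) 0) ((λ.0) (λ.λ.λ.1 0)) ((λ.λ.1) ((λ.(λ.1) 0) (λ.(λ.1) 0) (λ.0)))
  step 2: (λ.(λ.1) 0) ((λ.λ.1) ((λ.(λ.1) 0) (λ.(λ.1) 0) (λ.0)))
  step 3: (λ.(λ.λ.1) ((λ.(λ.1) 0) (λ.(λ.1) 0) (λ.0))) ((λ.λ.1) ((λ.(λ.1) 0) (λ.(λ.1) 0) (λ.0)))
  step 4: (λ.λ.1) ((λ.(λ.1) 0) (λ.(λ.1) 0) (λ.0))
  step 5: λ.(λ.(λ.1) 0) (λ.(λ.1) 0) (λ.0)
  step 6: λ.(λ.λ.(λ.1) 0) (λ.(λ.1) 0) (λ.0)
  step 7: λ.(λ.(λ.1) 0) (λ.0)
  step 8: λ.(λ.λ.0) (λ.0)
  step 9: λ.λ.0

Answer: DIFFERENT — A ⇓ λ.λ.1, B ⇓ λ.λ.0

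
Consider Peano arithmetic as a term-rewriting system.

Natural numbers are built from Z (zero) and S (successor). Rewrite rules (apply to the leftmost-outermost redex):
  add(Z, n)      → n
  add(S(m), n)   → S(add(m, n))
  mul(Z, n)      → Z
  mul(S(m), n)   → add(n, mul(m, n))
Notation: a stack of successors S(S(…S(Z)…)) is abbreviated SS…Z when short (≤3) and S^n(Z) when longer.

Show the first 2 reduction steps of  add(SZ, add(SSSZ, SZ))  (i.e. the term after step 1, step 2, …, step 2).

Answer: after 2 steps: S(add(SSSZ, SZ))

Reduction:
  start: add(SZ, add(SSSZ, SZ))
  [1] S(add(Z, add(SSSZ, SZ)))
  [2] S(add(SSSZ, SZ))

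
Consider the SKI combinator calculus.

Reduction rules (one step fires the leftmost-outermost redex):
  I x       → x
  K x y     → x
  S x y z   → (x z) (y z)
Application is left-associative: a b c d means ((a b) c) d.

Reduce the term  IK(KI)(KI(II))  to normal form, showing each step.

  start: IK(KI)(KI(II))
  step 1: K(KI)(KI(II))
  step 2: KI

Answer: normal form = KI  (in 2 steps)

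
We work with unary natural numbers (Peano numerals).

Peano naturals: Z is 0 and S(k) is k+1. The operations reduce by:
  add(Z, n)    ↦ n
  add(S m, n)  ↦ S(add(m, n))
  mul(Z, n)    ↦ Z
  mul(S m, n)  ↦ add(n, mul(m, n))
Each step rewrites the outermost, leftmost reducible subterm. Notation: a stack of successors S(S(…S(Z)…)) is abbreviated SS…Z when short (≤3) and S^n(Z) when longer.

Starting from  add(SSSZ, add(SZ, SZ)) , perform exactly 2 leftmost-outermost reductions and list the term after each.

  start: add(SSSZ, add(SZ, SZ))
  →1  S(add(SSZ, add(SZ, SZ)))
  →2  S(S(add(SZ, add(SZ, SZ))))

Answer: after 2 steps: S(S(add(SZ, add(SZ, SZ))))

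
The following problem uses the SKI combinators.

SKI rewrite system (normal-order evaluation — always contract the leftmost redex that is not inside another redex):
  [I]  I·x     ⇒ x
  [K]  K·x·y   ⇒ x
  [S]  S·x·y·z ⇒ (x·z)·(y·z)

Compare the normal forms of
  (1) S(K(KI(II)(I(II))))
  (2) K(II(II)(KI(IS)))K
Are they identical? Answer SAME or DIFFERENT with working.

Term A:
  start: S(K(KI(II)(I(II))))
  →1  S(K(I(I(II))))
  →2  S(K(I(II)))
  →3  S(K(II))
  →4  S(KI)

Term B:
  start: K(II(II)(KI(IS)))K
  →1  II(II)(KI(IS))
  →2  I(II)(KI(IS))
  →3  II(KI(IS))
  →4  I(KI(IS))
  →5  KI(IS)
  →6  I

Answer: DIFFERENT — A ⇓ S(KI), B ⇓ I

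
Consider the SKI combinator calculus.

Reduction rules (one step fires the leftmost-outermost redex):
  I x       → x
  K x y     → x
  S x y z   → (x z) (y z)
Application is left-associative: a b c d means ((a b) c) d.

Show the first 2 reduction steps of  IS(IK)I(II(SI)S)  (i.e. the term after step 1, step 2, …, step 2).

  start: IS(IK)I(II(SI)S)
  [1] S(IK)I(II(SI)S)
  [2] IK(II(SI)S)(I(II(SI)S))

Answer: after 2 steps: IK(II(SI)S)(I(II(SI)S))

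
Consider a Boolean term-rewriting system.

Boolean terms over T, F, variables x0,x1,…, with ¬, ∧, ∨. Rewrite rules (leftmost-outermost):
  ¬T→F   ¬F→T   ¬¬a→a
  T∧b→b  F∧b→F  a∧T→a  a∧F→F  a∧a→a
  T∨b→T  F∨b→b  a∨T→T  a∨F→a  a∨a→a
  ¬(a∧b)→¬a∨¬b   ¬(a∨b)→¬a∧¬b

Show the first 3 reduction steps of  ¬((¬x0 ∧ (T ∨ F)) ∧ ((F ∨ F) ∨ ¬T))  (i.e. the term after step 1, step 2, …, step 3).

  start: ¬((¬x0 ∧ (T ∨ F)) ∧ ((F ∨ F) ∨ ¬T))
  [1] ¬(¬x0 ∧ (T ∨ F)) ∨ ¬((F ∨ F) ∨ ¬T)
  [2] (¬¬x0 ∨ ¬(T ∨ F)) ∨ ¬((F ∨ F) ∨ ¬T)
  [3] (x0 ∨ ¬(T ∨ F)) ∨ ¬((F ∨ F) ∨ ¬T)

Answer: after 3 steps: (x0 ∨ ¬(T ∨ F)) ∨ ¬((F ∨ F) ∨ ¬T)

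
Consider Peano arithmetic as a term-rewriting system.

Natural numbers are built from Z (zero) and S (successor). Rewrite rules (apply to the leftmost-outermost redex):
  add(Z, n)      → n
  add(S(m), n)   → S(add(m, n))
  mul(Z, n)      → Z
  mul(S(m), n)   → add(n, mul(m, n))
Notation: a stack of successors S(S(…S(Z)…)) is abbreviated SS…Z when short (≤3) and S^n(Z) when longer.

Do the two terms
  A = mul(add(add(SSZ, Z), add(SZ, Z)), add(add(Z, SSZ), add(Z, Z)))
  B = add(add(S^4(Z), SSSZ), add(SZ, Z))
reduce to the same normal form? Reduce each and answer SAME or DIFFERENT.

Answer: DIFFERENT — A ⇓ S^6(Z), B ⇓ S^8(Z)

Derivation:
Term A:
  start: mul(add(add(SSZ, Z), add(SZ, Z)), add(add(Z, SSZ), add(Z, Z)))
  [1] mul(add(S(add(SZ, Z)), add(SZ, Z)), add(add(Z, SSZ), add(Z, Z)))
  [2] mul(S(add(add(SZ, Z), add(SZ, Z))), add(add(Z, SSZ), add(Z, Z)))
  [3] add(add(add(Z, SSZ), add(Z, Z)), mul(add(add(SZ, Z), add(SZ, Z)), add(add(Z, SSZ), add(Z, Z))))
  [4] add(add(SSZ, add(Z, Z)), mul(add(add(SZ, Z), add(SZ, Z)), add(add(Z, SSZ), add(Z, Z))))
  [5] add(S(add(SZ, add(Z, Z))), mul(add(add(SZ, Z), add(SZ, Z)), add(add(Z, SSZ), add(Z, Z))))
  [6] S(add(add(SZ, add(Z, Z)), mul(add(add(SZ, Z), add(SZ, Z)), add(add(Z, SSZ), add(Z, Z)))))
  [7] S(add(S(add(Z, add(Z, Z))), mul(add(add(SZ, Z), add(SZ, Z)), add(add(Z, SSZ), add(Z, Z)))))
  [8] S(S(add(add(Z, add(Z, Z)), mul(add(add(SZ, Z), add(SZ, Z)), add(add(Z, SSZ), add(Z, Z))))))
  [9] S(S(add(add(Z, Z), mul(add(add(SZ, Z), add(SZ, Z)), add(add(Z, SSZ), add(Z, Z))))))
  [10] S(S(add(Z, mul(add(add(SZ, Z), add(SZ, Z)), add(add(Z, SSZ), add(Z, Z))))))
  [11] S(S(mul(add(add(SZ, Z), add(SZ, Z)), add(add(Z, SSZ), add(Z, Z)))))
  [12] S(S(mul(add(S(add(Z, Z)), add(SZ, Z)), add(add(Z, SSZ), add(Z, Z)))))
  [13] S(S(mul(S(add(add(Z, Z), add(SZ, Z))), add(add(Z, SSZ), add(Z, Z)))))
  [14] S(S(add(add(add(Z, SSZ), add(Z, Z)), mul(add(add(Z, Z), add(SZ, Z)), add(add(Z, SSZ), add(Z, Z))))))
  [15] S(S(add(add(SSZ, add(Z, Z)), mul(add(add(Z, Z), add(SZ, Z)), add(add(Z, SSZ), add(Z, Z))))))
  [16] S(S(add(S(add(SZ, add(Z, Z))), mul(add(add(Z, Z), add(SZ, Z)), add(add(Z, SSZ), add(Z, Z))))))
  [17] S(S(S(add(add(SZ, add(Z, Z)), mul(add(add(Z, Z), add(SZ, Z)), add(add(Z, SSZ), add(Z, Z)))))))
  [18] S(S(S(add(S(add(Z, add(Z, Z))), mul(add(add(Z, Z), add(SZ, Z)), add(add(Z, SSZ), add(Z, Z)))))))
  [19] S(S(S(S(add(add(Z, add(Z, Z)), mul(add(add(Z, Z), add(SZ, Z)), add(add(Z, SSZ), add(Z, Z))))))))
  [20] S(S(S(S(add(add(Z, Z), mul(add(add(Z, Z), add(SZ, Z)), add(add(Z, SSZ), add(Z, Z))))))))
  [21] S(S(S(S(add(Z, mul(add(add(Z, Z), add(SZ, Z)), add(add(Z, SSZ), add(Z, Z))))))))
  [22] S(S(S(S(mul(add(add(Z, Z), add(SZ, Z)), add(add(Z, SSZ), add(Z, Z)))))))
  [23] S(S(S(S(mul(add(Z, add(SZ, Z)), add(add(Z, SSZ), add(Z, Z)))))))
  [24] S(S(S(S(mul(add(SZ, Z), add(add(Z, SSZ), add(Z, Z)))))))
  [25] S(S(S(S(mul(S(add(Z, Z)), add(add(Z, SSZ), add(Z, Z)))))))
  [26] S(S(S(S(add(add(add(Z, SSZ), add(Z, Z)), mul(add(Z, Z), add(add(Z, SSZ), add(Z, Z))))))))
  [27] S(S(S(S(add(add(SSZ, add(Z, Z)), mul(add(Z, Z), add(add(Z, SSZ), add(Z, Z))))))))
  [28] S(S(S(S(add(S(add(SZ, add(Z, Z))), mul(add(Z, Z), add(add(Z, SSZ), add(Z, Z))))))))
  [29] S(S(S(S(S(add(add(SZ, add(Z, Z)), mul(add(Z, Z), add(add(Z, SSZ), add(Z, Z)))))))))
  [30] S(S(S(S(S(add(S(add(Z, add(Z, Z))), mul(add(Z, Z), add(add(Z, SSZ), add(Z, Z)))))))))
  [31] S(S(S(S(S(S(add(add(Z, add(Z, Z)), mul(add(Z, Z), add(add(Z, SSZ), add(Z, Z))))))))))
  [32] S(S(S(S(S(S(add(add(Z, Z), mul(add(Z, Z), add(add(Z, SSZ), add(Z, Z))))))))))
  [33] S(S(S(S(S(S(add(Z, mul(add(Z, Z), add(add(Z, SSZ), add(Z, Z))))))))))
  [34] S(S(S(S(S(S(mul(add(Z, Z), add(add(Z, SSZ), add(Z, Z)))))))))
  [35] S(S(S(S(S(S(mul(Z, add(add(Z, SSZ), add(Z, Z)))))))))
  [36] S^6(Z)

Term B:
  start: add(add(S^4(Z), SSSZ), add(SZ, Z))
  [1] add(S(add(SSSZ, SSSZ)), add(SZ, Z))
  [2] S(add(add(SSSZ, SSSZ), add(SZ, Z)))
  [3] S(add(S(add(SSZ, SSSZ)), add(SZ, Z)))
  [4] S(S(add(add(SSZ, SSSZ), add(SZ, Z))))
  [5] S(S(add(S(add(SZ, SSSZ)), add(SZ, Z))))
  [6] S(S(S(add(add(SZ, SSSZ), add(SZ, Z)))))
  [7] S(S(S(add(S(add(Z, SSSZ)), add(SZ, Z)))))
  [8] S(S(S(S(add(add(Z, SSSZ), add(SZ, Z))))))
  [9] S(S(S(S(add(SSSZ, add(SZ, Z))))))
  [10] S(S(S(S(S(add(SSZ, add(SZ, Z)))))))
  [11] S(S(S(S(S(S(add(SZ, add(SZ, Z))))))))
  [12] S(S(S(S(S(S(S(add(Z, add(SZ, Z)))))))))
  [13] S(S(S(S(S(S(S(add(SZ, Z))))))))
  [14] S(S(S(S(S(S(S(S(add(Z, Z)))))))))
  [15] S^8(Z)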